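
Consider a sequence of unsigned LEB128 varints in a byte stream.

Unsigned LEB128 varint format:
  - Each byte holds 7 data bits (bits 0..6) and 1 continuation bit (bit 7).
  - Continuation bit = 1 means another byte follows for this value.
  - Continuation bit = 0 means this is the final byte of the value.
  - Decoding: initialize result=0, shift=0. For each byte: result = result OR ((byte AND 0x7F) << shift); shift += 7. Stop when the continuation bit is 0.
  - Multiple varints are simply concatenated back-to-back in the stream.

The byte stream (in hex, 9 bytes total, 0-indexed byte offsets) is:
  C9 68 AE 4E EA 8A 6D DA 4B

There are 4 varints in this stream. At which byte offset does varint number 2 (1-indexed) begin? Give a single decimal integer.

  byte[0]=0xC9 cont=1 payload=0x49=73: acc |= 73<<0 -> acc=73 shift=7
  byte[1]=0x68 cont=0 payload=0x68=104: acc |= 104<<7 -> acc=13385 shift=14 [end]
Varint 1: bytes[0:2] = C9 68 -> value 13385 (2 byte(s))
  byte[2]=0xAE cont=1 payload=0x2E=46: acc |= 46<<0 -> acc=46 shift=7
  byte[3]=0x4E cont=0 payload=0x4E=78: acc |= 78<<7 -> acc=10030 shift=14 [end]
Varint 2: bytes[2:4] = AE 4E -> value 10030 (2 byte(s))
  byte[4]=0xEA cont=1 payload=0x6A=106: acc |= 106<<0 -> acc=106 shift=7
  byte[5]=0x8A cont=1 payload=0x0A=10: acc |= 10<<7 -> acc=1386 shift=14
  byte[6]=0x6D cont=0 payload=0x6D=109: acc |= 109<<14 -> acc=1787242 shift=21 [end]
Varint 3: bytes[4:7] = EA 8A 6D -> value 1787242 (3 byte(s))
  byte[7]=0xDA cont=1 payload=0x5A=90: acc |= 90<<0 -> acc=90 shift=7
  byte[8]=0x4B cont=0 payload=0x4B=75: acc |= 75<<7 -> acc=9690 shift=14 [end]
Varint 4: bytes[7:9] = DA 4B -> value 9690 (2 byte(s))

Answer: 2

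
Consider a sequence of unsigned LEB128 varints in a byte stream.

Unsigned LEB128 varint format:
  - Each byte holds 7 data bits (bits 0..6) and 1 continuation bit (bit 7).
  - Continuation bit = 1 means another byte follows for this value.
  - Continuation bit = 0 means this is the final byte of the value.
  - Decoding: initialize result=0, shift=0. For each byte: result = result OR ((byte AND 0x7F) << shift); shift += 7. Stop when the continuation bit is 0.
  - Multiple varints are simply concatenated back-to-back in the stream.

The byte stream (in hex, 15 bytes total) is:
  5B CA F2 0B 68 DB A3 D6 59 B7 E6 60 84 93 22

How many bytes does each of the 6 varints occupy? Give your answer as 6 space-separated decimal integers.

  byte[0]=0x5B cont=0 payload=0x5B=91: acc |= 91<<0 -> acc=91 shift=7 [end]
Varint 1: bytes[0:1] = 5B -> value 91 (1 byte(s))
  byte[1]=0xCA cont=1 payload=0x4A=74: acc |= 74<<0 -> acc=74 shift=7
  byte[2]=0xF2 cont=1 payload=0x72=114: acc |= 114<<7 -> acc=14666 shift=14
  byte[3]=0x0B cont=0 payload=0x0B=11: acc |= 11<<14 -> acc=194890 shift=21 [end]
Varint 2: bytes[1:4] = CA F2 0B -> value 194890 (3 byte(s))
  byte[4]=0x68 cont=0 payload=0x68=104: acc |= 104<<0 -> acc=104 shift=7 [end]
Varint 3: bytes[4:5] = 68 -> value 104 (1 byte(s))
  byte[5]=0xDB cont=1 payload=0x5B=91: acc |= 91<<0 -> acc=91 shift=7
  byte[6]=0xA3 cont=1 payload=0x23=35: acc |= 35<<7 -> acc=4571 shift=14
  byte[7]=0xD6 cont=1 payload=0x56=86: acc |= 86<<14 -> acc=1413595 shift=21
  byte[8]=0x59 cont=0 payload=0x59=89: acc |= 89<<21 -> acc=188060123 shift=28 [end]
Varint 4: bytes[5:9] = DB A3 D6 59 -> value 188060123 (4 byte(s))
  byte[9]=0xB7 cont=1 payload=0x37=55: acc |= 55<<0 -> acc=55 shift=7
  byte[10]=0xE6 cont=1 payload=0x66=102: acc |= 102<<7 -> acc=13111 shift=14
  byte[11]=0x60 cont=0 payload=0x60=96: acc |= 96<<14 -> acc=1585975 shift=21 [end]
Varint 5: bytes[9:12] = B7 E6 60 -> value 1585975 (3 byte(s))
  byte[12]=0x84 cont=1 payload=0x04=4: acc |= 4<<0 -> acc=4 shift=7
  byte[13]=0x93 cont=1 payload=0x13=19: acc |= 19<<7 -> acc=2436 shift=14
  byte[14]=0x22 cont=0 payload=0x22=34: acc |= 34<<14 -> acc=559492 shift=21 [end]
Varint 6: bytes[12:15] = 84 93 22 -> value 559492 (3 byte(s))

Answer: 1 3 1 4 3 3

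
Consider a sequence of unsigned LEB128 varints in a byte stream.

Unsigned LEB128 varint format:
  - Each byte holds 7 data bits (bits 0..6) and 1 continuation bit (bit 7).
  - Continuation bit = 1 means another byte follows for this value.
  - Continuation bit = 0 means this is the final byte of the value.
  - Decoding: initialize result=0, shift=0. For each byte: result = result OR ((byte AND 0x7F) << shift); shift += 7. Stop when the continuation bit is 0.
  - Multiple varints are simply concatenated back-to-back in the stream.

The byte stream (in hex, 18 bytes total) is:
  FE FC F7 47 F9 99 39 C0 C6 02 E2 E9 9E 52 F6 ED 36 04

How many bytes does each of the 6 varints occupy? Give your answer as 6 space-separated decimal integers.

  byte[0]=0xFE cont=1 payload=0x7E=126: acc |= 126<<0 -> acc=126 shift=7
  byte[1]=0xFC cont=1 payload=0x7C=124: acc |= 124<<7 -> acc=15998 shift=14
  byte[2]=0xF7 cont=1 payload=0x77=119: acc |= 119<<14 -> acc=1965694 shift=21
  byte[3]=0x47 cont=0 payload=0x47=71: acc |= 71<<21 -> acc=150863486 shift=28 [end]
Varint 1: bytes[0:4] = FE FC F7 47 -> value 150863486 (4 byte(s))
  byte[4]=0xF9 cont=1 payload=0x79=121: acc |= 121<<0 -> acc=121 shift=7
  byte[5]=0x99 cont=1 payload=0x19=25: acc |= 25<<7 -> acc=3321 shift=14
  byte[6]=0x39 cont=0 payload=0x39=57: acc |= 57<<14 -> acc=937209 shift=21 [end]
Varint 2: bytes[4:7] = F9 99 39 -> value 937209 (3 byte(s))
  byte[7]=0xC0 cont=1 payload=0x40=64: acc |= 64<<0 -> acc=64 shift=7
  byte[8]=0xC6 cont=1 payload=0x46=70: acc |= 70<<7 -> acc=9024 shift=14
  byte[9]=0x02 cont=0 payload=0x02=2: acc |= 2<<14 -> acc=41792 shift=21 [end]
Varint 3: bytes[7:10] = C0 C6 02 -> value 41792 (3 byte(s))
  byte[10]=0xE2 cont=1 payload=0x62=98: acc |= 98<<0 -> acc=98 shift=7
  byte[11]=0xE9 cont=1 payload=0x69=105: acc |= 105<<7 -> acc=13538 shift=14
  byte[12]=0x9E cont=1 payload=0x1E=30: acc |= 30<<14 -> acc=505058 shift=21
  byte[13]=0x52 cont=0 payload=0x52=82: acc |= 82<<21 -> acc=172471522 shift=28 [end]
Varint 4: bytes[10:14] = E2 E9 9E 52 -> value 172471522 (4 byte(s))
  byte[14]=0xF6 cont=1 payload=0x76=118: acc |= 118<<0 -> acc=118 shift=7
  byte[15]=0xED cont=1 payload=0x6D=109: acc |= 109<<7 -> acc=14070 shift=14
  byte[16]=0x36 cont=0 payload=0x36=54: acc |= 54<<14 -> acc=898806 shift=21 [end]
Varint 5: bytes[14:17] = F6 ED 36 -> value 898806 (3 byte(s))
  byte[17]=0x04 cont=0 payload=0x04=4: acc |= 4<<0 -> acc=4 shift=7 [end]
Varint 6: bytes[17:18] = 04 -> value 4 (1 byte(s))

Answer: 4 3 3 4 3 1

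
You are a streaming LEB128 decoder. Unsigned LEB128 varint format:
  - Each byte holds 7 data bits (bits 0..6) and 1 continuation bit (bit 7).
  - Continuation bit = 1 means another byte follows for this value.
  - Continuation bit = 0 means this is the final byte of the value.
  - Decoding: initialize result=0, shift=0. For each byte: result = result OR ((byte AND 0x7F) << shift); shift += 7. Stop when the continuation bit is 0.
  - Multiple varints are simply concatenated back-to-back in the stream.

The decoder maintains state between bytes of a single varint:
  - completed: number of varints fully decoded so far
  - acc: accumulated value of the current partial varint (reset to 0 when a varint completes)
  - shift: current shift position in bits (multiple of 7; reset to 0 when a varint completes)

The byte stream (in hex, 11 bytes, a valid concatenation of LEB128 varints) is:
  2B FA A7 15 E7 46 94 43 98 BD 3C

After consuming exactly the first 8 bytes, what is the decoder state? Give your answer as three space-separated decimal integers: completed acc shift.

byte[0]=0x2B cont=0 payload=0x2B: varint #1 complete (value=43); reset -> completed=1 acc=0 shift=0
byte[1]=0xFA cont=1 payload=0x7A: acc |= 122<<0 -> completed=1 acc=122 shift=7
byte[2]=0xA7 cont=1 payload=0x27: acc |= 39<<7 -> completed=1 acc=5114 shift=14
byte[3]=0x15 cont=0 payload=0x15: varint #2 complete (value=349178); reset -> completed=2 acc=0 shift=0
byte[4]=0xE7 cont=1 payload=0x67: acc |= 103<<0 -> completed=2 acc=103 shift=7
byte[5]=0x46 cont=0 payload=0x46: varint #3 complete (value=9063); reset -> completed=3 acc=0 shift=0
byte[6]=0x94 cont=1 payload=0x14: acc |= 20<<0 -> completed=3 acc=20 shift=7
byte[7]=0x43 cont=0 payload=0x43: varint #4 complete (value=8596); reset -> completed=4 acc=0 shift=0

Answer: 4 0 0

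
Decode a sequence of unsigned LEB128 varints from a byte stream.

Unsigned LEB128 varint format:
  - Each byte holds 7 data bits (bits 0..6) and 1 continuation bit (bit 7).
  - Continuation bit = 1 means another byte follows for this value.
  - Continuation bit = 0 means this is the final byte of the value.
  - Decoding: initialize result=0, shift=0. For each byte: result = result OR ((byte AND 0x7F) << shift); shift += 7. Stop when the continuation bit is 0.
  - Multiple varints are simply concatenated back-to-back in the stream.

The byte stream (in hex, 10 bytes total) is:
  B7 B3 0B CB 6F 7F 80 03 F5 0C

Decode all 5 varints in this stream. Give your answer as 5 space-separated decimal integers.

  byte[0]=0xB7 cont=1 payload=0x37=55: acc |= 55<<0 -> acc=55 shift=7
  byte[1]=0xB3 cont=1 payload=0x33=51: acc |= 51<<7 -> acc=6583 shift=14
  byte[2]=0x0B cont=0 payload=0x0B=11: acc |= 11<<14 -> acc=186807 shift=21 [end]
Varint 1: bytes[0:3] = B7 B3 0B -> value 186807 (3 byte(s))
  byte[3]=0xCB cont=1 payload=0x4B=75: acc |= 75<<0 -> acc=75 shift=7
  byte[4]=0x6F cont=0 payload=0x6F=111: acc |= 111<<7 -> acc=14283 shift=14 [end]
Varint 2: bytes[3:5] = CB 6F -> value 14283 (2 byte(s))
  byte[5]=0x7F cont=0 payload=0x7F=127: acc |= 127<<0 -> acc=127 shift=7 [end]
Varint 3: bytes[5:6] = 7F -> value 127 (1 byte(s))
  byte[6]=0x80 cont=1 payload=0x00=0: acc |= 0<<0 -> acc=0 shift=7
  byte[7]=0x03 cont=0 payload=0x03=3: acc |= 3<<7 -> acc=384 shift=14 [end]
Varint 4: bytes[6:8] = 80 03 -> value 384 (2 byte(s))
  byte[8]=0xF5 cont=1 payload=0x75=117: acc |= 117<<0 -> acc=117 shift=7
  byte[9]=0x0C cont=0 payload=0x0C=12: acc |= 12<<7 -> acc=1653 shift=14 [end]
Varint 5: bytes[8:10] = F5 0C -> value 1653 (2 byte(s))

Answer: 186807 14283 127 384 1653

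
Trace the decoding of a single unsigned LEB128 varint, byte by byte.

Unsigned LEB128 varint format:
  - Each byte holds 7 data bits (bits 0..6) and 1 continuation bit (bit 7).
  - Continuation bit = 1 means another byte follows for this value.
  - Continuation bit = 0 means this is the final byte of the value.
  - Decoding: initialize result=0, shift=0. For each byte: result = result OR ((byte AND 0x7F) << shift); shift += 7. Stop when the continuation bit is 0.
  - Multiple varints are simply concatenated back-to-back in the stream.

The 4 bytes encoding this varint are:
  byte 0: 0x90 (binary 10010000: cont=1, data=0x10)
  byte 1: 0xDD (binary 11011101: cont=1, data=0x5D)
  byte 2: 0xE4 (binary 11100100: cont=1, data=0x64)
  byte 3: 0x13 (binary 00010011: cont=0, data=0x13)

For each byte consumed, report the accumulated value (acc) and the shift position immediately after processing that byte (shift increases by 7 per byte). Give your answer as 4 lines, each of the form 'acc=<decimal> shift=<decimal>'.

Answer: acc=16 shift=7
acc=11920 shift=14
acc=1650320 shift=21
acc=41496208 shift=28

Derivation:
byte 0=0x90: payload=0x10=16, contrib = 16<<0 = 16; acc -> 16, shift -> 7
byte 1=0xDD: payload=0x5D=93, contrib = 93<<7 = 11904; acc -> 11920, shift -> 14
byte 2=0xE4: payload=0x64=100, contrib = 100<<14 = 1638400; acc -> 1650320, shift -> 21
byte 3=0x13: payload=0x13=19, contrib = 19<<21 = 39845888; acc -> 41496208, shift -> 28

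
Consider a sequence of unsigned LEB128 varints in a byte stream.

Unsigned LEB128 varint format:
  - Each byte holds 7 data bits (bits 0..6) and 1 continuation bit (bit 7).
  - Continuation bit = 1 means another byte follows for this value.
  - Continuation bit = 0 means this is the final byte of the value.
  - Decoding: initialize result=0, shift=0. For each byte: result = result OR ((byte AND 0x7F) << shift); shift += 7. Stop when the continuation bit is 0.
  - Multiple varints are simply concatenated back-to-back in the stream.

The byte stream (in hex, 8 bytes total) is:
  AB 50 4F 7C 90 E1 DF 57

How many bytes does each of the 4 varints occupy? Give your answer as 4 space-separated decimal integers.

  byte[0]=0xAB cont=1 payload=0x2B=43: acc |= 43<<0 -> acc=43 shift=7
  byte[1]=0x50 cont=0 payload=0x50=80: acc |= 80<<7 -> acc=10283 shift=14 [end]
Varint 1: bytes[0:2] = AB 50 -> value 10283 (2 byte(s))
  byte[2]=0x4F cont=0 payload=0x4F=79: acc |= 79<<0 -> acc=79 shift=7 [end]
Varint 2: bytes[2:3] = 4F -> value 79 (1 byte(s))
  byte[3]=0x7C cont=0 payload=0x7C=124: acc |= 124<<0 -> acc=124 shift=7 [end]
Varint 3: bytes[3:4] = 7C -> value 124 (1 byte(s))
  byte[4]=0x90 cont=1 payload=0x10=16: acc |= 16<<0 -> acc=16 shift=7
  byte[5]=0xE1 cont=1 payload=0x61=97: acc |= 97<<7 -> acc=12432 shift=14
  byte[6]=0xDF cont=1 payload=0x5F=95: acc |= 95<<14 -> acc=1568912 shift=21
  byte[7]=0x57 cont=0 payload=0x57=87: acc |= 87<<21 -> acc=184021136 shift=28 [end]
Varint 4: bytes[4:8] = 90 E1 DF 57 -> value 184021136 (4 byte(s))

Answer: 2 1 1 4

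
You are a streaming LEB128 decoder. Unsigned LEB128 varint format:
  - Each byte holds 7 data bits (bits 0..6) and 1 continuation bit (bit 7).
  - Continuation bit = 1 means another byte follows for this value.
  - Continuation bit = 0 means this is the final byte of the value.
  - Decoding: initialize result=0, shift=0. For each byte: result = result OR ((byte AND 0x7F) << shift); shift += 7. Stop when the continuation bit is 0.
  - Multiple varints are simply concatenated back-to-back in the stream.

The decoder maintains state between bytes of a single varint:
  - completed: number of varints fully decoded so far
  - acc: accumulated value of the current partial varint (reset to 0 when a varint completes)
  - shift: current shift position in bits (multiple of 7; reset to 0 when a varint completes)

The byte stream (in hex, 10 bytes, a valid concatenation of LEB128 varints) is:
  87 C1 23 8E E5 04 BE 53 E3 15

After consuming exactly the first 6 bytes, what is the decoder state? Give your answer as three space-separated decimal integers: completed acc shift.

Answer: 2 0 0

Derivation:
byte[0]=0x87 cont=1 payload=0x07: acc |= 7<<0 -> completed=0 acc=7 shift=7
byte[1]=0xC1 cont=1 payload=0x41: acc |= 65<<7 -> completed=0 acc=8327 shift=14
byte[2]=0x23 cont=0 payload=0x23: varint #1 complete (value=581767); reset -> completed=1 acc=0 shift=0
byte[3]=0x8E cont=1 payload=0x0E: acc |= 14<<0 -> completed=1 acc=14 shift=7
byte[4]=0xE5 cont=1 payload=0x65: acc |= 101<<7 -> completed=1 acc=12942 shift=14
byte[5]=0x04 cont=0 payload=0x04: varint #2 complete (value=78478); reset -> completed=2 acc=0 shift=0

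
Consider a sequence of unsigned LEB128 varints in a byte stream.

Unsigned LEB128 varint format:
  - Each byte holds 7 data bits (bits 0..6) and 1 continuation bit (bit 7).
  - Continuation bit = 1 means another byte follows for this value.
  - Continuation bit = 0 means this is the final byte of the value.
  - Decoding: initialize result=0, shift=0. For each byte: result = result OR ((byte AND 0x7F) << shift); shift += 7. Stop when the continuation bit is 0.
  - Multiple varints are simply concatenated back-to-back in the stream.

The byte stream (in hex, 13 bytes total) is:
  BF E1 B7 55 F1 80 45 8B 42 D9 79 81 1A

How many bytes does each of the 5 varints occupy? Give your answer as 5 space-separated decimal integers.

  byte[0]=0xBF cont=1 payload=0x3F=63: acc |= 63<<0 -> acc=63 shift=7
  byte[1]=0xE1 cont=1 payload=0x61=97: acc |= 97<<7 -> acc=12479 shift=14
  byte[2]=0xB7 cont=1 payload=0x37=55: acc |= 55<<14 -> acc=913599 shift=21
  byte[3]=0x55 cont=0 payload=0x55=85: acc |= 85<<21 -> acc=179171519 shift=28 [end]
Varint 1: bytes[0:4] = BF E1 B7 55 -> value 179171519 (4 byte(s))
  byte[4]=0xF1 cont=1 payload=0x71=113: acc |= 113<<0 -> acc=113 shift=7
  byte[5]=0x80 cont=1 payload=0x00=0: acc |= 0<<7 -> acc=113 shift=14
  byte[6]=0x45 cont=0 payload=0x45=69: acc |= 69<<14 -> acc=1130609 shift=21 [end]
Varint 2: bytes[4:7] = F1 80 45 -> value 1130609 (3 byte(s))
  byte[7]=0x8B cont=1 payload=0x0B=11: acc |= 11<<0 -> acc=11 shift=7
  byte[8]=0x42 cont=0 payload=0x42=66: acc |= 66<<7 -> acc=8459 shift=14 [end]
Varint 3: bytes[7:9] = 8B 42 -> value 8459 (2 byte(s))
  byte[9]=0xD9 cont=1 payload=0x59=89: acc |= 89<<0 -> acc=89 shift=7
  byte[10]=0x79 cont=0 payload=0x79=121: acc |= 121<<7 -> acc=15577 shift=14 [end]
Varint 4: bytes[9:11] = D9 79 -> value 15577 (2 byte(s))
  byte[11]=0x81 cont=1 payload=0x01=1: acc |= 1<<0 -> acc=1 shift=7
  byte[12]=0x1A cont=0 payload=0x1A=26: acc |= 26<<7 -> acc=3329 shift=14 [end]
Varint 5: bytes[11:13] = 81 1A -> value 3329 (2 byte(s))

Answer: 4 3 2 2 2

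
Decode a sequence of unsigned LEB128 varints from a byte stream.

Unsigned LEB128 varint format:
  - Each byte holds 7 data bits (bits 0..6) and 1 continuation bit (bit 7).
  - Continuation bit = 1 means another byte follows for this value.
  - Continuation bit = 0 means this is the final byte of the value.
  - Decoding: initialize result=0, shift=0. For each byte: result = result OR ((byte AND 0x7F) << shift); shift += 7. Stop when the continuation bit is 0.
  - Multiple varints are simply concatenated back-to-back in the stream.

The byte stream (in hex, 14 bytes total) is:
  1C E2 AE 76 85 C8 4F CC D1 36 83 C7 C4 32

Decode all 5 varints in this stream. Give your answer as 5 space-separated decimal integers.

Answer: 28 1939298 1303557 895180 105980803

Derivation:
  byte[0]=0x1C cont=0 payload=0x1C=28: acc |= 28<<0 -> acc=28 shift=7 [end]
Varint 1: bytes[0:1] = 1C -> value 28 (1 byte(s))
  byte[1]=0xE2 cont=1 payload=0x62=98: acc |= 98<<0 -> acc=98 shift=7
  byte[2]=0xAE cont=1 payload=0x2E=46: acc |= 46<<7 -> acc=5986 shift=14
  byte[3]=0x76 cont=0 payload=0x76=118: acc |= 118<<14 -> acc=1939298 shift=21 [end]
Varint 2: bytes[1:4] = E2 AE 76 -> value 1939298 (3 byte(s))
  byte[4]=0x85 cont=1 payload=0x05=5: acc |= 5<<0 -> acc=5 shift=7
  byte[5]=0xC8 cont=1 payload=0x48=72: acc |= 72<<7 -> acc=9221 shift=14
  byte[6]=0x4F cont=0 payload=0x4F=79: acc |= 79<<14 -> acc=1303557 shift=21 [end]
Varint 3: bytes[4:7] = 85 C8 4F -> value 1303557 (3 byte(s))
  byte[7]=0xCC cont=1 payload=0x4C=76: acc |= 76<<0 -> acc=76 shift=7
  byte[8]=0xD1 cont=1 payload=0x51=81: acc |= 81<<7 -> acc=10444 shift=14
  byte[9]=0x36 cont=0 payload=0x36=54: acc |= 54<<14 -> acc=895180 shift=21 [end]
Varint 4: bytes[7:10] = CC D1 36 -> value 895180 (3 byte(s))
  byte[10]=0x83 cont=1 payload=0x03=3: acc |= 3<<0 -> acc=3 shift=7
  byte[11]=0xC7 cont=1 payload=0x47=71: acc |= 71<<7 -> acc=9091 shift=14
  byte[12]=0xC4 cont=1 payload=0x44=68: acc |= 68<<14 -> acc=1123203 shift=21
  byte[13]=0x32 cont=0 payload=0x32=50: acc |= 50<<21 -> acc=105980803 shift=28 [end]
Varint 5: bytes[10:14] = 83 C7 C4 32 -> value 105980803 (4 byte(s))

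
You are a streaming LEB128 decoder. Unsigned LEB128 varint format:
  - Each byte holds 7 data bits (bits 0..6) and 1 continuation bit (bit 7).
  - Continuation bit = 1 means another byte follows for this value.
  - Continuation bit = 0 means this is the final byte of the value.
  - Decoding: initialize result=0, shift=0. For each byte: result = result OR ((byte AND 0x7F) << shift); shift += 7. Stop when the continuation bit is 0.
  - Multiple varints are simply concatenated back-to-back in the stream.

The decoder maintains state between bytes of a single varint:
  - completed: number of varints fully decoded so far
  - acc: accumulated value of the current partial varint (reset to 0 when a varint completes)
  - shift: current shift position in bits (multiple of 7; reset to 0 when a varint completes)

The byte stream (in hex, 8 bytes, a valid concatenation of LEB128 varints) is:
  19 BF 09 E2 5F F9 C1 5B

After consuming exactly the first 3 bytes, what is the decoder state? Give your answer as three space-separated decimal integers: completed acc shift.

Answer: 2 0 0

Derivation:
byte[0]=0x19 cont=0 payload=0x19: varint #1 complete (value=25); reset -> completed=1 acc=0 shift=0
byte[1]=0xBF cont=1 payload=0x3F: acc |= 63<<0 -> completed=1 acc=63 shift=7
byte[2]=0x09 cont=0 payload=0x09: varint #2 complete (value=1215); reset -> completed=2 acc=0 shift=0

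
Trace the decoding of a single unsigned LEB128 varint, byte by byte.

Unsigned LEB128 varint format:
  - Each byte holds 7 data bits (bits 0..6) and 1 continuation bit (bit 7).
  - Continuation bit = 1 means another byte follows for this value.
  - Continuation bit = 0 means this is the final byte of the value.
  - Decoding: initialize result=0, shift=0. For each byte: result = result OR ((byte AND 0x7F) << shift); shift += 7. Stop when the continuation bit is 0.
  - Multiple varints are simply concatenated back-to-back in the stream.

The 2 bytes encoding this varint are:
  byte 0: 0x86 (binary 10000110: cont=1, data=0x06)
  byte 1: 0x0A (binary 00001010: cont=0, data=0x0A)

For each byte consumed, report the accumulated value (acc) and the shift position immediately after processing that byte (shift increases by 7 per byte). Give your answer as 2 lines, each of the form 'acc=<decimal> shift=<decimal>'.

byte 0=0x86: payload=0x06=6, contrib = 6<<0 = 6; acc -> 6, shift -> 7
byte 1=0x0A: payload=0x0A=10, contrib = 10<<7 = 1280; acc -> 1286, shift -> 14

Answer: acc=6 shift=7
acc=1286 shift=14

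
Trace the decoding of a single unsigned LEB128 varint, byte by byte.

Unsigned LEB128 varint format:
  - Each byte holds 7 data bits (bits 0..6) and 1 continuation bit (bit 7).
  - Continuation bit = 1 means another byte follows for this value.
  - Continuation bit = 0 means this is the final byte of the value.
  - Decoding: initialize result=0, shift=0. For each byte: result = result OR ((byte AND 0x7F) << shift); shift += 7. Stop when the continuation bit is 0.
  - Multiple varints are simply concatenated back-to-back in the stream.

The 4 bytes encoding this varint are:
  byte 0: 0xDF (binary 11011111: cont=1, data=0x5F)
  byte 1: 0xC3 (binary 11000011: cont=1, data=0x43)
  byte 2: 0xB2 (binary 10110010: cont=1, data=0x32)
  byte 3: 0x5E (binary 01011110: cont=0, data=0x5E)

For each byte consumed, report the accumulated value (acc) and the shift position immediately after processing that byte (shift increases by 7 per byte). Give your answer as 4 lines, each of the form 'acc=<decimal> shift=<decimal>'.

byte 0=0xDF: payload=0x5F=95, contrib = 95<<0 = 95; acc -> 95, shift -> 7
byte 1=0xC3: payload=0x43=67, contrib = 67<<7 = 8576; acc -> 8671, shift -> 14
byte 2=0xB2: payload=0x32=50, contrib = 50<<14 = 819200; acc -> 827871, shift -> 21
byte 3=0x5E: payload=0x5E=94, contrib = 94<<21 = 197132288; acc -> 197960159, shift -> 28

Answer: acc=95 shift=7
acc=8671 shift=14
acc=827871 shift=21
acc=197960159 shift=28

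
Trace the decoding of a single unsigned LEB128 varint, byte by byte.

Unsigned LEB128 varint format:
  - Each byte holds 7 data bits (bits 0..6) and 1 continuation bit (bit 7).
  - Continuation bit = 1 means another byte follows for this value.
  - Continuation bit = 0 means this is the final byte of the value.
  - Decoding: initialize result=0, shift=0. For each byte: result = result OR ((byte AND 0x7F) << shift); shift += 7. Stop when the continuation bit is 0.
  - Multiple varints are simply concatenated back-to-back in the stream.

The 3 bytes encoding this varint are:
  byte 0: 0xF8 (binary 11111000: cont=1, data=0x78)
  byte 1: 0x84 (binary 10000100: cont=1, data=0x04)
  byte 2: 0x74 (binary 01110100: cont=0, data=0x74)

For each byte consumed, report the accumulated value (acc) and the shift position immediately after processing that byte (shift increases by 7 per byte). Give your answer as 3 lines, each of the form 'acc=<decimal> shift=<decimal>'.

byte 0=0xF8: payload=0x78=120, contrib = 120<<0 = 120; acc -> 120, shift -> 7
byte 1=0x84: payload=0x04=4, contrib = 4<<7 = 512; acc -> 632, shift -> 14
byte 2=0x74: payload=0x74=116, contrib = 116<<14 = 1900544; acc -> 1901176, shift -> 21

Answer: acc=120 shift=7
acc=632 shift=14
acc=1901176 shift=21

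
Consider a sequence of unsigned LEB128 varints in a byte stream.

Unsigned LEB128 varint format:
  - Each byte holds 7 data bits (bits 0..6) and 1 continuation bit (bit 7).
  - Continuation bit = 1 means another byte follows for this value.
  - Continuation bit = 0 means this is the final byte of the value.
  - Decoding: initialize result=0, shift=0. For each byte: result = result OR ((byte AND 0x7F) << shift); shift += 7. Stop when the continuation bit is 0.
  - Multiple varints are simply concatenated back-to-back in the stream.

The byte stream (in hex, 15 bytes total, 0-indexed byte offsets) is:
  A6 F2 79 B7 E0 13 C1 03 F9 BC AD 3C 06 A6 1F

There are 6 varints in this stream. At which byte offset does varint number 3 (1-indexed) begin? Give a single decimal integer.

Answer: 6

Derivation:
  byte[0]=0xA6 cont=1 payload=0x26=38: acc |= 38<<0 -> acc=38 shift=7
  byte[1]=0xF2 cont=1 payload=0x72=114: acc |= 114<<7 -> acc=14630 shift=14
  byte[2]=0x79 cont=0 payload=0x79=121: acc |= 121<<14 -> acc=1997094 shift=21 [end]
Varint 1: bytes[0:3] = A6 F2 79 -> value 1997094 (3 byte(s))
  byte[3]=0xB7 cont=1 payload=0x37=55: acc |= 55<<0 -> acc=55 shift=7
  byte[4]=0xE0 cont=1 payload=0x60=96: acc |= 96<<7 -> acc=12343 shift=14
  byte[5]=0x13 cont=0 payload=0x13=19: acc |= 19<<14 -> acc=323639 shift=21 [end]
Varint 2: bytes[3:6] = B7 E0 13 -> value 323639 (3 byte(s))
  byte[6]=0xC1 cont=1 payload=0x41=65: acc |= 65<<0 -> acc=65 shift=7
  byte[7]=0x03 cont=0 payload=0x03=3: acc |= 3<<7 -> acc=449 shift=14 [end]
Varint 3: bytes[6:8] = C1 03 -> value 449 (2 byte(s))
  byte[8]=0xF9 cont=1 payload=0x79=121: acc |= 121<<0 -> acc=121 shift=7
  byte[9]=0xBC cont=1 payload=0x3C=60: acc |= 60<<7 -> acc=7801 shift=14
  byte[10]=0xAD cont=1 payload=0x2D=45: acc |= 45<<14 -> acc=745081 shift=21
  byte[11]=0x3C cont=0 payload=0x3C=60: acc |= 60<<21 -> acc=126574201 shift=28 [end]
Varint 4: bytes[8:12] = F9 BC AD 3C -> value 126574201 (4 byte(s))
  byte[12]=0x06 cont=0 payload=0x06=6: acc |= 6<<0 -> acc=6 shift=7 [end]
Varint 5: bytes[12:13] = 06 -> value 6 (1 byte(s))
  byte[13]=0xA6 cont=1 payload=0x26=38: acc |= 38<<0 -> acc=38 shift=7
  byte[14]=0x1F cont=0 payload=0x1F=31: acc |= 31<<7 -> acc=4006 shift=14 [end]
Varint 6: bytes[13:15] = A6 1F -> value 4006 (2 byte(s))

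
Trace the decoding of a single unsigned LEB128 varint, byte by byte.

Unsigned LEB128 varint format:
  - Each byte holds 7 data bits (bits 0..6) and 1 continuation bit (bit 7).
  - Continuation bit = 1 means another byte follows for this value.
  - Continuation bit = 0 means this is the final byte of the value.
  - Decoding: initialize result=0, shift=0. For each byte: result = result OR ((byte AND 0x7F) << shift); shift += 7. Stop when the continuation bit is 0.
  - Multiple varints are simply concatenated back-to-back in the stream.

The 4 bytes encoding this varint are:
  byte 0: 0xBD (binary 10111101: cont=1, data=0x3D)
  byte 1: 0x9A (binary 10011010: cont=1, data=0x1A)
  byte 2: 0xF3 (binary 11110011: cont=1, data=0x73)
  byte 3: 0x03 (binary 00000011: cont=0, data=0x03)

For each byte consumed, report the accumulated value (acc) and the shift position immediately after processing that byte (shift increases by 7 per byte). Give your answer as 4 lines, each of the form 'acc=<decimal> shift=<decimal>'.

byte 0=0xBD: payload=0x3D=61, contrib = 61<<0 = 61; acc -> 61, shift -> 7
byte 1=0x9A: payload=0x1A=26, contrib = 26<<7 = 3328; acc -> 3389, shift -> 14
byte 2=0xF3: payload=0x73=115, contrib = 115<<14 = 1884160; acc -> 1887549, shift -> 21
byte 3=0x03: payload=0x03=3, contrib = 3<<21 = 6291456; acc -> 8179005, shift -> 28

Answer: acc=61 shift=7
acc=3389 shift=14
acc=1887549 shift=21
acc=8179005 shift=28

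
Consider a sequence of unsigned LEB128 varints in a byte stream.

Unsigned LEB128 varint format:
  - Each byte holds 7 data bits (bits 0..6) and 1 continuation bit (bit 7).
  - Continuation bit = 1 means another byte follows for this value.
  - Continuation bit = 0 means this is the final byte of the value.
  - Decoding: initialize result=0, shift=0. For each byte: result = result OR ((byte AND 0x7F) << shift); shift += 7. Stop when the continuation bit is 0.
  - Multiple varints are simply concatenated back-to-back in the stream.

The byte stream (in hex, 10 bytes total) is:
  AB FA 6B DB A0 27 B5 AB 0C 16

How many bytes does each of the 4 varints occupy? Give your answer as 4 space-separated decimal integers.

Answer: 3 3 3 1

Derivation:
  byte[0]=0xAB cont=1 payload=0x2B=43: acc |= 43<<0 -> acc=43 shift=7
  byte[1]=0xFA cont=1 payload=0x7A=122: acc |= 122<<7 -> acc=15659 shift=14
  byte[2]=0x6B cont=0 payload=0x6B=107: acc |= 107<<14 -> acc=1768747 shift=21 [end]
Varint 1: bytes[0:3] = AB FA 6B -> value 1768747 (3 byte(s))
  byte[3]=0xDB cont=1 payload=0x5B=91: acc |= 91<<0 -> acc=91 shift=7
  byte[4]=0xA0 cont=1 payload=0x20=32: acc |= 32<<7 -> acc=4187 shift=14
  byte[5]=0x27 cont=0 payload=0x27=39: acc |= 39<<14 -> acc=643163 shift=21 [end]
Varint 2: bytes[3:6] = DB A0 27 -> value 643163 (3 byte(s))
  byte[6]=0xB5 cont=1 payload=0x35=53: acc |= 53<<0 -> acc=53 shift=7
  byte[7]=0xAB cont=1 payload=0x2B=43: acc |= 43<<7 -> acc=5557 shift=14
  byte[8]=0x0C cont=0 payload=0x0C=12: acc |= 12<<14 -> acc=202165 shift=21 [end]
Varint 3: bytes[6:9] = B5 AB 0C -> value 202165 (3 byte(s))
  byte[9]=0x16 cont=0 payload=0x16=22: acc |= 22<<0 -> acc=22 shift=7 [end]
Varint 4: bytes[9:10] = 16 -> value 22 (1 byte(s))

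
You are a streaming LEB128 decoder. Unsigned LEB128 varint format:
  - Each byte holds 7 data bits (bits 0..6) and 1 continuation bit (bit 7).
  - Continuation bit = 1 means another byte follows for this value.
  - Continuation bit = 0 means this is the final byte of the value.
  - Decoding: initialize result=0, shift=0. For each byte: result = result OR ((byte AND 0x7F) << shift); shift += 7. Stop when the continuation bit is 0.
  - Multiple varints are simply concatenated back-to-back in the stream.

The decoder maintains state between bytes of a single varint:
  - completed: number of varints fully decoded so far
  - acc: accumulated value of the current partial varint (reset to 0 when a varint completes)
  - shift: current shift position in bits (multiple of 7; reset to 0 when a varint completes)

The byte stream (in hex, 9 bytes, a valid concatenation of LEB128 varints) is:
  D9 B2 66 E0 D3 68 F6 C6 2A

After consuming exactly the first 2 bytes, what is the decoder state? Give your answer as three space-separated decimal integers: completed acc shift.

Answer: 0 6489 14

Derivation:
byte[0]=0xD9 cont=1 payload=0x59: acc |= 89<<0 -> completed=0 acc=89 shift=7
byte[1]=0xB2 cont=1 payload=0x32: acc |= 50<<7 -> completed=0 acc=6489 shift=14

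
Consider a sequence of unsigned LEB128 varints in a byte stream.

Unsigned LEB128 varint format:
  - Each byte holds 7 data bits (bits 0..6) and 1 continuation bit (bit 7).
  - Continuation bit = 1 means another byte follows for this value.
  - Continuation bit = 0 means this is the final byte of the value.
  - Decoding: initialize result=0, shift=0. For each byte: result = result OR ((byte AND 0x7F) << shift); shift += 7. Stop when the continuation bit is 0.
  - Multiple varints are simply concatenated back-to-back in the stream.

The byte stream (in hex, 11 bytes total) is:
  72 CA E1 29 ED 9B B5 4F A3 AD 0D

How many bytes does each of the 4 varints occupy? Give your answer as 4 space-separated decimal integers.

Answer: 1 3 4 3

Derivation:
  byte[0]=0x72 cont=0 payload=0x72=114: acc |= 114<<0 -> acc=114 shift=7 [end]
Varint 1: bytes[0:1] = 72 -> value 114 (1 byte(s))
  byte[1]=0xCA cont=1 payload=0x4A=74: acc |= 74<<0 -> acc=74 shift=7
  byte[2]=0xE1 cont=1 payload=0x61=97: acc |= 97<<7 -> acc=12490 shift=14
  byte[3]=0x29 cont=0 payload=0x29=41: acc |= 41<<14 -> acc=684234 shift=21 [end]
Varint 2: bytes[1:4] = CA E1 29 -> value 684234 (3 byte(s))
  byte[4]=0xED cont=1 payload=0x6D=109: acc |= 109<<0 -> acc=109 shift=7
  byte[5]=0x9B cont=1 payload=0x1B=27: acc |= 27<<7 -> acc=3565 shift=14
  byte[6]=0xB5 cont=1 payload=0x35=53: acc |= 53<<14 -> acc=871917 shift=21
  byte[7]=0x4F cont=0 payload=0x4F=79: acc |= 79<<21 -> acc=166546925 shift=28 [end]
Varint 3: bytes[4:8] = ED 9B B5 4F -> value 166546925 (4 byte(s))
  byte[8]=0xA3 cont=1 payload=0x23=35: acc |= 35<<0 -> acc=35 shift=7
  byte[9]=0xAD cont=1 payload=0x2D=45: acc |= 45<<7 -> acc=5795 shift=14
  byte[10]=0x0D cont=0 payload=0x0D=13: acc |= 13<<14 -> acc=218787 shift=21 [end]
Varint 4: bytes[8:11] = A3 AD 0D -> value 218787 (3 byte(s))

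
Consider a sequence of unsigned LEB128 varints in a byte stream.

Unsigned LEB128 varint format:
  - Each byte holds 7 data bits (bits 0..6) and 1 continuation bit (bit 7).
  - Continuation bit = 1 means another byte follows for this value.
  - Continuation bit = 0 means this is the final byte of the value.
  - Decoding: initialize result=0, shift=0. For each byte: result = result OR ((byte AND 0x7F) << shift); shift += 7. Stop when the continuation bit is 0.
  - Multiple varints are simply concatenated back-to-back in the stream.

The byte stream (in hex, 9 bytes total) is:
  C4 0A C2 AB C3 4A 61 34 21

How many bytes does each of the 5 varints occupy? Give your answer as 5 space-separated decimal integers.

Answer: 2 4 1 1 1

Derivation:
  byte[0]=0xC4 cont=1 payload=0x44=68: acc |= 68<<0 -> acc=68 shift=7
  byte[1]=0x0A cont=0 payload=0x0A=10: acc |= 10<<7 -> acc=1348 shift=14 [end]
Varint 1: bytes[0:2] = C4 0A -> value 1348 (2 byte(s))
  byte[2]=0xC2 cont=1 payload=0x42=66: acc |= 66<<0 -> acc=66 shift=7
  byte[3]=0xAB cont=1 payload=0x2B=43: acc |= 43<<7 -> acc=5570 shift=14
  byte[4]=0xC3 cont=1 payload=0x43=67: acc |= 67<<14 -> acc=1103298 shift=21
  byte[5]=0x4A cont=0 payload=0x4A=74: acc |= 74<<21 -> acc=156292546 shift=28 [end]
Varint 2: bytes[2:6] = C2 AB C3 4A -> value 156292546 (4 byte(s))
  byte[6]=0x61 cont=0 payload=0x61=97: acc |= 97<<0 -> acc=97 shift=7 [end]
Varint 3: bytes[6:7] = 61 -> value 97 (1 byte(s))
  byte[7]=0x34 cont=0 payload=0x34=52: acc |= 52<<0 -> acc=52 shift=7 [end]
Varint 4: bytes[7:8] = 34 -> value 52 (1 byte(s))
  byte[8]=0x21 cont=0 payload=0x21=33: acc |= 33<<0 -> acc=33 shift=7 [end]
Varint 5: bytes[8:9] = 21 -> value 33 (1 byte(s))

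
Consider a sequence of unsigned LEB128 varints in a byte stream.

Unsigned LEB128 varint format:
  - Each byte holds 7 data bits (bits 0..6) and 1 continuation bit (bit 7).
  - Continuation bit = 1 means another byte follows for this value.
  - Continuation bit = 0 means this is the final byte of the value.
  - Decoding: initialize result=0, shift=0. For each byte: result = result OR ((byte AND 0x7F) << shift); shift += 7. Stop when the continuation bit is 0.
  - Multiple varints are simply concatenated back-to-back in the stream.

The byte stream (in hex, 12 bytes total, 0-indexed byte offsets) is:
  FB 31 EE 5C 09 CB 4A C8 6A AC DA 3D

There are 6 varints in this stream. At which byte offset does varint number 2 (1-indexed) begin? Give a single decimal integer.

  byte[0]=0xFB cont=1 payload=0x7B=123: acc |= 123<<0 -> acc=123 shift=7
  byte[1]=0x31 cont=0 payload=0x31=49: acc |= 49<<7 -> acc=6395 shift=14 [end]
Varint 1: bytes[0:2] = FB 31 -> value 6395 (2 byte(s))
  byte[2]=0xEE cont=1 payload=0x6E=110: acc |= 110<<0 -> acc=110 shift=7
  byte[3]=0x5C cont=0 payload=0x5C=92: acc |= 92<<7 -> acc=11886 shift=14 [end]
Varint 2: bytes[2:4] = EE 5C -> value 11886 (2 byte(s))
  byte[4]=0x09 cont=0 payload=0x09=9: acc |= 9<<0 -> acc=9 shift=7 [end]
Varint 3: bytes[4:5] = 09 -> value 9 (1 byte(s))
  byte[5]=0xCB cont=1 payload=0x4B=75: acc |= 75<<0 -> acc=75 shift=7
  byte[6]=0x4A cont=0 payload=0x4A=74: acc |= 74<<7 -> acc=9547 shift=14 [end]
Varint 4: bytes[5:7] = CB 4A -> value 9547 (2 byte(s))
  byte[7]=0xC8 cont=1 payload=0x48=72: acc |= 72<<0 -> acc=72 shift=7
  byte[8]=0x6A cont=0 payload=0x6A=106: acc |= 106<<7 -> acc=13640 shift=14 [end]
Varint 5: bytes[7:9] = C8 6A -> value 13640 (2 byte(s))
  byte[9]=0xAC cont=1 payload=0x2C=44: acc |= 44<<0 -> acc=44 shift=7
  byte[10]=0xDA cont=1 payload=0x5A=90: acc |= 90<<7 -> acc=11564 shift=14
  byte[11]=0x3D cont=0 payload=0x3D=61: acc |= 61<<14 -> acc=1010988 shift=21 [end]
Varint 6: bytes[9:12] = AC DA 3D -> value 1010988 (3 byte(s))

Answer: 2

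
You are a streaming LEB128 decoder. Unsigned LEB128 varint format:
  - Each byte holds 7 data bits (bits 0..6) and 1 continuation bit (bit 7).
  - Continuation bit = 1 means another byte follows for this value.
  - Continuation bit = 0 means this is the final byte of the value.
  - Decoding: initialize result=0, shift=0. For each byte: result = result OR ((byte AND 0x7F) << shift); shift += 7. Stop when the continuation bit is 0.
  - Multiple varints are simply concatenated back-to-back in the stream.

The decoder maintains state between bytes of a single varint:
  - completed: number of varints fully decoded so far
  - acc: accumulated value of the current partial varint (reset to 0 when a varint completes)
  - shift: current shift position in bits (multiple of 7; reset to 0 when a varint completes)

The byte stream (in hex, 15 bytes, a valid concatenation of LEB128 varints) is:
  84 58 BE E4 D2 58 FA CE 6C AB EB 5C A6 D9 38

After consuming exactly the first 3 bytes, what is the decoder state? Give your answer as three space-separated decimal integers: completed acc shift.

byte[0]=0x84 cont=1 payload=0x04: acc |= 4<<0 -> completed=0 acc=4 shift=7
byte[1]=0x58 cont=0 payload=0x58: varint #1 complete (value=11268); reset -> completed=1 acc=0 shift=0
byte[2]=0xBE cont=1 payload=0x3E: acc |= 62<<0 -> completed=1 acc=62 shift=7

Answer: 1 62 7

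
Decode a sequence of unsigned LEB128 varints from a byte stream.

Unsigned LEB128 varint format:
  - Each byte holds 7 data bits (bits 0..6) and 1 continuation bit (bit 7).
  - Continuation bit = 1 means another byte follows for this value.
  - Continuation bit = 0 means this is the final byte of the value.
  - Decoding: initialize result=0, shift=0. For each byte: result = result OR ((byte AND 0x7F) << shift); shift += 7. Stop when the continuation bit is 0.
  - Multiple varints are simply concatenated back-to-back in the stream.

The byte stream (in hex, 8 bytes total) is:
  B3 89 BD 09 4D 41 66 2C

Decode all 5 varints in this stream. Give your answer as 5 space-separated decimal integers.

Answer: 19874995 77 65 102 44

Derivation:
  byte[0]=0xB3 cont=1 payload=0x33=51: acc |= 51<<0 -> acc=51 shift=7
  byte[1]=0x89 cont=1 payload=0x09=9: acc |= 9<<7 -> acc=1203 shift=14
  byte[2]=0xBD cont=1 payload=0x3D=61: acc |= 61<<14 -> acc=1000627 shift=21
  byte[3]=0x09 cont=0 payload=0x09=9: acc |= 9<<21 -> acc=19874995 shift=28 [end]
Varint 1: bytes[0:4] = B3 89 BD 09 -> value 19874995 (4 byte(s))
  byte[4]=0x4D cont=0 payload=0x4D=77: acc |= 77<<0 -> acc=77 shift=7 [end]
Varint 2: bytes[4:5] = 4D -> value 77 (1 byte(s))
  byte[5]=0x41 cont=0 payload=0x41=65: acc |= 65<<0 -> acc=65 shift=7 [end]
Varint 3: bytes[5:6] = 41 -> value 65 (1 byte(s))
  byte[6]=0x66 cont=0 payload=0x66=102: acc |= 102<<0 -> acc=102 shift=7 [end]
Varint 4: bytes[6:7] = 66 -> value 102 (1 byte(s))
  byte[7]=0x2C cont=0 payload=0x2C=44: acc |= 44<<0 -> acc=44 shift=7 [end]
Varint 5: bytes[7:8] = 2C -> value 44 (1 byte(s))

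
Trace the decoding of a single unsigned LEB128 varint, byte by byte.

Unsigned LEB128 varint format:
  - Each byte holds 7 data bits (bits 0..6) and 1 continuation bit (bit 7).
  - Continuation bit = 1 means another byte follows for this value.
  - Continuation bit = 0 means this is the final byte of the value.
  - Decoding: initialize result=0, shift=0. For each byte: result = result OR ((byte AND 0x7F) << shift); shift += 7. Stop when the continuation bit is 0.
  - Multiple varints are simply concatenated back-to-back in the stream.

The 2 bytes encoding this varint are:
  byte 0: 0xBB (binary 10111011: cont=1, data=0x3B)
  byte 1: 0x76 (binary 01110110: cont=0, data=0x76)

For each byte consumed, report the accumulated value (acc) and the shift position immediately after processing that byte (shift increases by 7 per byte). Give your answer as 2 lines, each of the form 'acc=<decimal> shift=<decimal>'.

Answer: acc=59 shift=7
acc=15163 shift=14

Derivation:
byte 0=0xBB: payload=0x3B=59, contrib = 59<<0 = 59; acc -> 59, shift -> 7
byte 1=0x76: payload=0x76=118, contrib = 118<<7 = 15104; acc -> 15163, shift -> 14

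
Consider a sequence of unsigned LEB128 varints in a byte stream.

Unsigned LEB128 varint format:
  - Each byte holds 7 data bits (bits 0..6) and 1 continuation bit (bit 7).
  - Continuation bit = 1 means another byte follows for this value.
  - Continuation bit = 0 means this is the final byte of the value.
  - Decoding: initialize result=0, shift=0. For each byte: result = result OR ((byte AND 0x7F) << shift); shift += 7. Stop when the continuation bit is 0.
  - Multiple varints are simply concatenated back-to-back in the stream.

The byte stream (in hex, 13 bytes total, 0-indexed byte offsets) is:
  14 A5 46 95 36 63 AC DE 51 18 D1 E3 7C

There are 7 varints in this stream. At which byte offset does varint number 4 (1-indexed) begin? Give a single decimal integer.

Answer: 5

Derivation:
  byte[0]=0x14 cont=0 payload=0x14=20: acc |= 20<<0 -> acc=20 shift=7 [end]
Varint 1: bytes[0:1] = 14 -> value 20 (1 byte(s))
  byte[1]=0xA5 cont=1 payload=0x25=37: acc |= 37<<0 -> acc=37 shift=7
  byte[2]=0x46 cont=0 payload=0x46=70: acc |= 70<<7 -> acc=8997 shift=14 [end]
Varint 2: bytes[1:3] = A5 46 -> value 8997 (2 byte(s))
  byte[3]=0x95 cont=1 payload=0x15=21: acc |= 21<<0 -> acc=21 shift=7
  byte[4]=0x36 cont=0 payload=0x36=54: acc |= 54<<7 -> acc=6933 shift=14 [end]
Varint 3: bytes[3:5] = 95 36 -> value 6933 (2 byte(s))
  byte[5]=0x63 cont=0 payload=0x63=99: acc |= 99<<0 -> acc=99 shift=7 [end]
Varint 4: bytes[5:6] = 63 -> value 99 (1 byte(s))
  byte[6]=0xAC cont=1 payload=0x2C=44: acc |= 44<<0 -> acc=44 shift=7
  byte[7]=0xDE cont=1 payload=0x5E=94: acc |= 94<<7 -> acc=12076 shift=14
  byte[8]=0x51 cont=0 payload=0x51=81: acc |= 81<<14 -> acc=1339180 shift=21 [end]
Varint 5: bytes[6:9] = AC DE 51 -> value 1339180 (3 byte(s))
  byte[9]=0x18 cont=0 payload=0x18=24: acc |= 24<<0 -> acc=24 shift=7 [end]
Varint 6: bytes[9:10] = 18 -> value 24 (1 byte(s))
  byte[10]=0xD1 cont=1 payload=0x51=81: acc |= 81<<0 -> acc=81 shift=7
  byte[11]=0xE3 cont=1 payload=0x63=99: acc |= 99<<7 -> acc=12753 shift=14
  byte[12]=0x7C cont=0 payload=0x7C=124: acc |= 124<<14 -> acc=2044369 shift=21 [end]
Varint 7: bytes[10:13] = D1 E3 7C -> value 2044369 (3 byte(s))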